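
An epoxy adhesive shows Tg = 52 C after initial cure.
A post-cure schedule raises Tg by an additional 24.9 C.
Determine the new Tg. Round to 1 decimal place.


New Tg = 52 + 24.9
= 76.9 C

76.9


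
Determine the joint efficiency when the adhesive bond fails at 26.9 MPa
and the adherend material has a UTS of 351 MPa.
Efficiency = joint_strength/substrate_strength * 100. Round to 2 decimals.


Joint efficiency = 26.9 / 351 * 100
= 7.66%

7.66


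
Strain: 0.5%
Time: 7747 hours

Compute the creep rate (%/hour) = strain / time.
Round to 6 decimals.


Creep rate = 0.5 / 7747
= 0.000065 %/h

0.000065


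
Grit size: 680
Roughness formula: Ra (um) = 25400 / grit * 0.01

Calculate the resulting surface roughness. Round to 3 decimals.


Ra = 25400 / 680 * 0.01
= 0.374 um

0.374


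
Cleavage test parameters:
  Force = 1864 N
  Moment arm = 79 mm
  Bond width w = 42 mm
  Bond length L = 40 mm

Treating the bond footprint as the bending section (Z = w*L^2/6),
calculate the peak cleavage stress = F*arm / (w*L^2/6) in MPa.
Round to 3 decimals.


M = 1864 * 79 = 147256 N*mm
Z = 42 * 40^2 / 6 = 67200 / 6 mm^3
sigma = M / Z = 6 * 147256 / 67200 = 883536 / 67200
= 13.148 MPa

13.148


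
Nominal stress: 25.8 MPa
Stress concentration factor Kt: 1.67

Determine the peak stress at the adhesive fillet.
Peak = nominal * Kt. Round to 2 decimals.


Peak stress = 25.8 * 1.67
= 43.09 MPa

43.09


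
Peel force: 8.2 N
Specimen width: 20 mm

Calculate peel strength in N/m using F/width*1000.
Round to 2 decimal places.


Peel strength = 8.2 / 20 * 1000 = 410.00 N/m

410.00


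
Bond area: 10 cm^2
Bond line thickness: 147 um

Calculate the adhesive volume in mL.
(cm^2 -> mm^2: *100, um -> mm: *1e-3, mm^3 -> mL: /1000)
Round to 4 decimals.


V = 10*100 * 147*1e-3 / 1000
= 0.1470 mL

0.1470


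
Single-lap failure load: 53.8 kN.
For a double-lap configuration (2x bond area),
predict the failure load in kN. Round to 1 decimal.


Failure load = 53.8 * 2 = 107.6 kN

107.6


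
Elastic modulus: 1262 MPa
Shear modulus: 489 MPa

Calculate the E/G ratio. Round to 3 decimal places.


E / G = 1262 / 489 = 2.581

2.581


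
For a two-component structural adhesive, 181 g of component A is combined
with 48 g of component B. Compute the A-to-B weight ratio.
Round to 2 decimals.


Weight ratio A:B = 181 / 48
= 3.77

3.77


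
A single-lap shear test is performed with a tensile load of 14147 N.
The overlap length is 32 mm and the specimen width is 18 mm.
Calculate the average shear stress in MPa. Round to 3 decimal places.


Shear stress = F / (overlap * width)
= 14147 / (32 * 18)
= 14147 / 576
= 24.561 MPa

24.561


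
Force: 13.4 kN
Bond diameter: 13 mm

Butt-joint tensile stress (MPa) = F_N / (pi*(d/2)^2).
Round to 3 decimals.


F_N = 13.4 * 1000 = 13400.0 N
A = pi*(6.5)^2 = 132.7323 mm^2
stress = 13400.0 / 132.7323 = 100.955 MPa

100.955


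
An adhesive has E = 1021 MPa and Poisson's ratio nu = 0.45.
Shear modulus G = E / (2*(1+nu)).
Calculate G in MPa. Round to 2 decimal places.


G = 1021 / (2*(1+0.45))
= 1021 / 2.90
= 352.07 MPa

352.07


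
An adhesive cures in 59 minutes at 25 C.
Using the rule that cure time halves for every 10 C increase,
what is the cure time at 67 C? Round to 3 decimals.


Factor = 2^((67 - 25) / 10) = 18.3792
Cure time = 59 / 18.3792
= 3.210 minutes

3.210


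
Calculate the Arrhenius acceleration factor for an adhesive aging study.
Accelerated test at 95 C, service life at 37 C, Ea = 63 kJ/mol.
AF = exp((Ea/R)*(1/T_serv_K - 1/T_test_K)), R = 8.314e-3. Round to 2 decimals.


T_test = 368.15 K, T_serv = 310.15 K
Ea/R = 63 / 0.008314 = 7577.58
AF = exp(7577.58 * (1/310.15 - 1/368.15))
= 46.95

46.95


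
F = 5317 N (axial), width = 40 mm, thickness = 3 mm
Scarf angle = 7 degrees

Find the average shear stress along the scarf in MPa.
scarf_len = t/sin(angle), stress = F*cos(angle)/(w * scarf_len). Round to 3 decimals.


scarf_len = 3/sin(7 deg) = 24.6165
cos(7 deg) = 0.992546
stress = 5317*0.992546/(40*24.6165) = 5.360 MPa

5.360


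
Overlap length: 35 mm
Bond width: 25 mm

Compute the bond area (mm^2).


Bond area = 35 * 25 = 875 mm^2

875


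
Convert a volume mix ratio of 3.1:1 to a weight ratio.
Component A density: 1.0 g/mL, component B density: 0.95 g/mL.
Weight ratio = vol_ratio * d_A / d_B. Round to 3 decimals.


= 3.1 * 1.0 / 0.95 = 3.263

3.263


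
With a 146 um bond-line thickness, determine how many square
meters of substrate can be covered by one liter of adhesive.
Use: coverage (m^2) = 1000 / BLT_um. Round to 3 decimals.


Coverage = 1000 / 146 = 6.849 m^2

6.849


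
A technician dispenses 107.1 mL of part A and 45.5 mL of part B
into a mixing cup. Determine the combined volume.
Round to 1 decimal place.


Combined volume = 107.1 + 45.5
= 152.6 mL

152.6


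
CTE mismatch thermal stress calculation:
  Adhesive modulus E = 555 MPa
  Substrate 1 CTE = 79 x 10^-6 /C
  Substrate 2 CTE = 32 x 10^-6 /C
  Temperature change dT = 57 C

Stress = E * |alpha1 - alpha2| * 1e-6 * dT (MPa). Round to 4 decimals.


delta_alpha = |79 - 32| = 47 x 10^-6/C
Stress = 555 * 47e-6 * 57
= 1.4868 MPa

1.4868


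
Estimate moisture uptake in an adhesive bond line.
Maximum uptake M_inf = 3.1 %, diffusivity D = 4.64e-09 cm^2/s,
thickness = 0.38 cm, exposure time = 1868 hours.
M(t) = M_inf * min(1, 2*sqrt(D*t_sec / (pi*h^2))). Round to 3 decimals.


Convert time: 1868 h = 6724800 s
ratio = min(1, 2*sqrt(4.64e-09*6724800/(pi*0.38^2)))
= 0.524530
M(t) = 3.1 * 0.524530 = 1.626%

1.626


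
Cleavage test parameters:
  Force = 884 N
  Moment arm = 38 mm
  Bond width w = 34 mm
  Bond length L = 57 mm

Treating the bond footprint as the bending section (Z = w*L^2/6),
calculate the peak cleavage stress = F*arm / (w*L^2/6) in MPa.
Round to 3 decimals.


M = 884 * 38 = 33592 N*mm
Z = 34 * 57^2 / 6 = 110466 / 6 mm^3
sigma = M / Z = 6 * 33592 / 110466 = 201552 / 110466
= 1.825 MPa

1.825


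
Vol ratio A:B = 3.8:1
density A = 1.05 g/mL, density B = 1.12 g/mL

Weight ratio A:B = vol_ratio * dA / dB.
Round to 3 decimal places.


Weight ratio = 3.8 * 1.05 / 1.12
= 3.563

3.563


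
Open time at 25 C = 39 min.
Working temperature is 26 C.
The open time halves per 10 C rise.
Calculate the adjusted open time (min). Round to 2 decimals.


factor = 2^((26 - 25) / 10) = 1.0718
ot = 39 / 1.0718 = 36.39 min

36.39


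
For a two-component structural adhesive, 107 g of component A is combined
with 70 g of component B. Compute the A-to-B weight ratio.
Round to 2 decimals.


Weight ratio A:B = 107 / 70
= 1.53

1.53


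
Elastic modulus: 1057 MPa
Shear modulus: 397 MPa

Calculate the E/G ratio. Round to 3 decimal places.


E / G = 1057 / 397 = 2.662

2.662


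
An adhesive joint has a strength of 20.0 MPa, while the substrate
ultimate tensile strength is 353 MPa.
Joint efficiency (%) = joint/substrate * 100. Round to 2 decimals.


Efficiency = 20.0 / 353 * 100
= 5.67%

5.67


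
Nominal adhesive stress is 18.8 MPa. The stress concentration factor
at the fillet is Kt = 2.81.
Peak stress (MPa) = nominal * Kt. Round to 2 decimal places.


Peak = 18.8 * 2.81 = 52.83 MPa

52.83


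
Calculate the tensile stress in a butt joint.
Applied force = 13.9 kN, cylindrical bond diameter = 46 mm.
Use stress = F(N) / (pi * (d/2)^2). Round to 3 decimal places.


A = pi * 23.0^2 = 1661.9025 mm^2
sigma = 13900.0 / 1661.9025 = 8.364 MPa

8.364


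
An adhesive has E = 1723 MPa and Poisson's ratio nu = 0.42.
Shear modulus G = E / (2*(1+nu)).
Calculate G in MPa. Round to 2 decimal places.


G = 1723 / (2*(1+0.42))
= 1723 / 2.84
= 606.69 MPa

606.69


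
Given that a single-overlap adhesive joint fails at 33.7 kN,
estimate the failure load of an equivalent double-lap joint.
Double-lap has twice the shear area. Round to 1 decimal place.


Double-lap factor = 2
Expected load = 33.7 * 2 = 67.4 kN

67.4


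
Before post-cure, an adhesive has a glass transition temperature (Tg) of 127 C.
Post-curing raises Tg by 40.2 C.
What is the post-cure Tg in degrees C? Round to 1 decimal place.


Tg_post = Tg_base + delta_Tg
= 127 + 40.2
= 167.2 C

167.2


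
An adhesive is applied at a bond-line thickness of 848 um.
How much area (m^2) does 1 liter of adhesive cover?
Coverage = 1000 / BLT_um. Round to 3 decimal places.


Coverage = 1000 / 848 = 1.179 m^2

1.179


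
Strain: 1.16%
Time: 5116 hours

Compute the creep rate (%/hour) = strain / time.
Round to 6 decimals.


Creep rate = 1.16 / 5116
= 0.000227 %/h

0.000227


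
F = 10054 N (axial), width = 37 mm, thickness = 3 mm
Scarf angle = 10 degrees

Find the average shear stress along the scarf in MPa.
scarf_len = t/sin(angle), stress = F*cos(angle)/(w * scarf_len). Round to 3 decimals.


scarf_len = 3/sin(10 deg) = 17.2763
cos(10 deg) = 0.984808
stress = 10054*0.984808/(37*17.2763) = 15.490 MPa

15.490


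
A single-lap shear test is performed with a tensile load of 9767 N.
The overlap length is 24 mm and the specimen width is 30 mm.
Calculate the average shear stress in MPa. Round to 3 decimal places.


Shear stress = F / (overlap * width)
= 9767 / (24 * 30)
= 9767 / 720
= 13.565 MPa

13.565


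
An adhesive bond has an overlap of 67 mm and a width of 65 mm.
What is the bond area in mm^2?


Bond area = overlap * width
= 67 * 65
= 4355 mm^2

4355


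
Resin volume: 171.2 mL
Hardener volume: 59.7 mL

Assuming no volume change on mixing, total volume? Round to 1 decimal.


V_total = 171.2 + 59.7 = 230.9 mL

230.9


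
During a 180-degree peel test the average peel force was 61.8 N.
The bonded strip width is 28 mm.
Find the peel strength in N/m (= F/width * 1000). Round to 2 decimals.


Peel strength = F/width * 1000
= 61.8 / 28 * 1000
= 2207.14 N/m

2207.14


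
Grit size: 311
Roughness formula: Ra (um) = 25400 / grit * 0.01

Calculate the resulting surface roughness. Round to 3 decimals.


Ra = 25400 / 311 * 0.01
= 0.817 um

0.817


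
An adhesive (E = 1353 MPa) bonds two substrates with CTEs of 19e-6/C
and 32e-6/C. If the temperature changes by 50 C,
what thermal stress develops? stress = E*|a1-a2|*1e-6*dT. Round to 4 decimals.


Stress = 1353 * |19 - 32| * 1e-6 * 50
= 0.8795 MPa

0.8795


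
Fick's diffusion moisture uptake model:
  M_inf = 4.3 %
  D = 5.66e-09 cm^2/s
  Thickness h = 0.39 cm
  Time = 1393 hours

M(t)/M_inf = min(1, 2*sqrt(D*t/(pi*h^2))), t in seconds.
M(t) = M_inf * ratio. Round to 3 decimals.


t_sec = 1393 * 3600 = 5014800
ratio = 2*sqrt(5.66e-09*5014800/(pi*0.39^2))
= min(1, 0.487445)
= 0.487445
M(t) = 4.3 * 0.487445 = 2.096 %

2.096


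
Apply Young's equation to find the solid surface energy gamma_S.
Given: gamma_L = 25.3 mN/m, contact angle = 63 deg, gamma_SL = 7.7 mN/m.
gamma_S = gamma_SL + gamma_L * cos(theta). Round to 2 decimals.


theta_rad = 63 * pi/180 = 1.099557
gamma_S = 7.7 + 25.3 * cos(1.099557)
= 19.19 mN/m

19.19


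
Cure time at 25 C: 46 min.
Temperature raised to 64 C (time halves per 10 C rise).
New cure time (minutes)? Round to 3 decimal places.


Acceleration factor = 2^(39/10) = 14.9285
New time = 46 / 14.9285 = 3.081 min

3.081


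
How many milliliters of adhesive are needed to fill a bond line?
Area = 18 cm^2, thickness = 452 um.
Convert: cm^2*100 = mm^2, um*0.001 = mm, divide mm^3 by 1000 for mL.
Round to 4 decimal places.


= (18 * 100) * (452 * 0.001) / 1000
= 0.8136 mL

0.8136


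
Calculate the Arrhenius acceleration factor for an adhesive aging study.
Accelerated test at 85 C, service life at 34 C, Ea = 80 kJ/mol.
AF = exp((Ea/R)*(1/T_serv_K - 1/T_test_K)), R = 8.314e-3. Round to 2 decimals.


T_test = 358.15 K, T_serv = 307.15 K
Ea/R = 80 / 0.008314 = 9622.32
AF = exp(9622.32 * (1/307.15 - 1/358.15))
= 86.58

86.58


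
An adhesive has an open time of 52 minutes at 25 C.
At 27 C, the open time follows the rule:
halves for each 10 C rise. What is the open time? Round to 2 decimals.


Factor = 2^((27-25)/10) = 1.1487
Open time = 52 / 1.1487 = 45.27 min

45.27


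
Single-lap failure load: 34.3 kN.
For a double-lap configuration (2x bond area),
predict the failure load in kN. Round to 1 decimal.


Failure load = 34.3 * 2 = 68.6 kN

68.6


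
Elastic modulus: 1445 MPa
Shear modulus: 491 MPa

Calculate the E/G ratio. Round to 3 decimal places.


E / G = 1445 / 491 = 2.943

2.943


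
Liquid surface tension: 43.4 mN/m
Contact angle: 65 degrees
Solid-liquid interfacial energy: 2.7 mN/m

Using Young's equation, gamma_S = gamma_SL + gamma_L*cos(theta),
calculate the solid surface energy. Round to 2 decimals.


gamma_S = 2.7 + 43.4 * cos(65)
= 21.04 mN/m

21.04


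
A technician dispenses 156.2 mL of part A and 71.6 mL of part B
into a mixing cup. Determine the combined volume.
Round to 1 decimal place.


Combined volume = 156.2 + 71.6
= 227.8 mL

227.8


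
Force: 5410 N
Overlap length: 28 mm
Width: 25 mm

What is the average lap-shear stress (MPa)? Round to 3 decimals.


Average shear stress = F / (overlap * width)
= 5410 / (28 * 25)
= 7.729 MPa

7.729


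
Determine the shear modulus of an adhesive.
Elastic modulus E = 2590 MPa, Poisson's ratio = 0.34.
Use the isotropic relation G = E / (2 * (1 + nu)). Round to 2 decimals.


G = 2590 / (2*(1+0.34)) = 2590 / 2.68
= 966.42 MPa

966.42


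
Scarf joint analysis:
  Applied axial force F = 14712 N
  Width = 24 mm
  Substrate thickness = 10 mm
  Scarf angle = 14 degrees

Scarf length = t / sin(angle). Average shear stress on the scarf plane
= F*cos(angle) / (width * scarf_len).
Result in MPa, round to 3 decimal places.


Scarf length = 10 / sin(14 deg) = 41.3357 mm
cos(14 deg) = 0.970296
Shear = 14712 * 0.970296 / (24 * 41.3357)
= 14.389 MPa

14.389


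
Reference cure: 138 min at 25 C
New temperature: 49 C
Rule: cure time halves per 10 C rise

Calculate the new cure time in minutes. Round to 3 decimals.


factor = 2^((49-25)/10) = 5.2780
t_new = 138 / 5.2780 = 26.146 min

26.146


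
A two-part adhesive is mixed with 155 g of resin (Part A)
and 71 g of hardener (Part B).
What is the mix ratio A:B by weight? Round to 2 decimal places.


Mix ratio = mass_A / mass_B
= 155 / 71
= 2.18

2.18


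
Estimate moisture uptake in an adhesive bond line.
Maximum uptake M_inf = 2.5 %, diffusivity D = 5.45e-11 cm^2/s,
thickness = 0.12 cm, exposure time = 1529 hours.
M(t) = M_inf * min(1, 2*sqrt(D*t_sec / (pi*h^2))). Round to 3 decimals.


Convert time: 1529 h = 5504400 s
ratio = min(1, 2*sqrt(5.45e-11*5504400/(pi*0.12^2)))
= 0.162865
M(t) = 2.5 * 0.162865 = 0.407%

0.407


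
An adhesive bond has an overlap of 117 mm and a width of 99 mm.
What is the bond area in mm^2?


Bond area = overlap * width
= 117 * 99
= 11583 mm^2

11583


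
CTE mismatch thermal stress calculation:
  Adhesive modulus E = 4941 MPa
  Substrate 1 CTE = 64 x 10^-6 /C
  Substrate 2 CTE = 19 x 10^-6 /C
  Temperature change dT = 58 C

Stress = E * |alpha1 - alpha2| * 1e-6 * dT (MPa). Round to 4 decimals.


delta_alpha = |64 - 19| = 45 x 10^-6/C
Stress = 4941 * 45e-6 * 58
= 12.8960 MPa

12.8960


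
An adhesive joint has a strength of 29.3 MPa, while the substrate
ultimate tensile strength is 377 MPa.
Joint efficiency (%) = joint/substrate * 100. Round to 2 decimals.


Efficiency = 29.3 / 377 * 100
= 7.77%

7.77


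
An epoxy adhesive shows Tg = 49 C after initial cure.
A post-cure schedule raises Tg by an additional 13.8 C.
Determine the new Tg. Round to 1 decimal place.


New Tg = 49 + 13.8
= 62.8 C

62.8


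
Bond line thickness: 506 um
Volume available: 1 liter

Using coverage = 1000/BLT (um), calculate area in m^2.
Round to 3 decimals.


1 L = 1e6 mm^3, thickness = 506 um = 0.506 mm
Area = 1e6 / 0.506 mm^2 = (1e6 / 0.506) / 1e6 m^2 = 1000 / 506 m^2
= 1.976 m^2

1.976


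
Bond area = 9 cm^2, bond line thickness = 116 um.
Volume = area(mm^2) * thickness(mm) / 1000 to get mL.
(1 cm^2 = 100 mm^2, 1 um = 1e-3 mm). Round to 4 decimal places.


area_mm2 = 9 * 100 = 900
blt_mm = 116 * 1e-3 = 0.116
vol_mm3 = 900 * 0.116 = 104.4
vol_mL = 104.4 / 1000 = 0.1044 mL

0.1044


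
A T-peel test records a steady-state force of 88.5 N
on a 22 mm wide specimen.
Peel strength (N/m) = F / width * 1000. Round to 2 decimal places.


Peel strength = 88.5 / 22 * 1000
= 4022.73 N/m

4022.73


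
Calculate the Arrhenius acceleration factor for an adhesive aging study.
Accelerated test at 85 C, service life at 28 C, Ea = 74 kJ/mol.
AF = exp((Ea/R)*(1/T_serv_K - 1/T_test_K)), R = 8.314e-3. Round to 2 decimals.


T_test = 358.15 K, T_serv = 301.15 K
Ea/R = 74 / 0.008314 = 8900.65
AF = exp(8900.65 * (1/301.15 - 1/358.15))
= 110.37

110.37


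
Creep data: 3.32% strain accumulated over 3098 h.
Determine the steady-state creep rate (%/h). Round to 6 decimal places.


Rate = 3.32 / 3098 = 0.001072 %/h

0.001072


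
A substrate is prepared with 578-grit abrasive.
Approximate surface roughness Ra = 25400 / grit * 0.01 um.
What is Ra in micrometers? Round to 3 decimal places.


Ra = 25400 / 578 * 0.01 = 0.439 um

0.439


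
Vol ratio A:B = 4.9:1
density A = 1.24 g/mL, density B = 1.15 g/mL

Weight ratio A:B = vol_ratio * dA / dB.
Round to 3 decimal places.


Weight ratio = 4.9 * 1.24 / 1.15
= 5.283

5.283


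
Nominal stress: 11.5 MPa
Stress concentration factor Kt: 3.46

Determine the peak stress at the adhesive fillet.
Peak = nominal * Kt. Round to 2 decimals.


Peak stress = 11.5 * 3.46
= 39.79 MPa

39.79


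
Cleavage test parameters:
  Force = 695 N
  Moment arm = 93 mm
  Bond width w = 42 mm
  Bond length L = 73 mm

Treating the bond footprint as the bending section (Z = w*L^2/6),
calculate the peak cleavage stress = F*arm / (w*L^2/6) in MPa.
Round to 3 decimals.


M = 695 * 93 = 64635 N*mm
Z = 42 * 73^2 / 6 = 223818 / 6 mm^3
sigma = M / Z = 6 * 64635 / 223818 = 387810 / 223818
= 1.733 MPa

1.733


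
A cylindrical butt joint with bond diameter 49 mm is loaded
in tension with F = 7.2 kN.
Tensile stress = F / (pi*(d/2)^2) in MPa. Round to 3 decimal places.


Area = pi * (49/2)^2 = 1885.7410 mm^2
Stress = 7.2*1000 / 1885.7410
= 3.818 MPa

3.818


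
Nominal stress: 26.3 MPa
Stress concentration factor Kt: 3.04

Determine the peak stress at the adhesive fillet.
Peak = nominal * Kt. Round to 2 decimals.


Peak stress = 26.3 * 3.04
= 79.95 MPa

79.95


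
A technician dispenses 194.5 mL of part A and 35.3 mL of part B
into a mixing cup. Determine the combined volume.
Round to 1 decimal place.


Combined volume = 194.5 + 35.3
= 229.8 mL

229.8


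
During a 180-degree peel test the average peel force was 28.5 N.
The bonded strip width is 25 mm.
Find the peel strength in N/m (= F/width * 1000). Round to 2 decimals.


Peel strength = F/width * 1000
= 28.5 / 25 * 1000
= 1140.00 N/m

1140.00


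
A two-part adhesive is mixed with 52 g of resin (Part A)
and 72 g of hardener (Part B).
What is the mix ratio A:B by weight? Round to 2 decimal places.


Mix ratio = mass_A / mass_B
= 52 / 72
= 0.72

0.72


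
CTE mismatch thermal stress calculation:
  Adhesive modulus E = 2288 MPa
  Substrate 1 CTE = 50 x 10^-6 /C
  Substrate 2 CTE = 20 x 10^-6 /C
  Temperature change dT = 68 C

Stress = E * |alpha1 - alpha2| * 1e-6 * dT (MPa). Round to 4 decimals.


delta_alpha = |50 - 20| = 30 x 10^-6/C
Stress = 2288 * 30e-6 * 68
= 4.6675 MPa

4.6675


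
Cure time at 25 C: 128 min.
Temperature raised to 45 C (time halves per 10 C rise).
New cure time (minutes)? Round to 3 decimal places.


Acceleration factor = 2^(20/10) = 4.0000
New time = 128 / 4.0000 = 32.000 min

32.000


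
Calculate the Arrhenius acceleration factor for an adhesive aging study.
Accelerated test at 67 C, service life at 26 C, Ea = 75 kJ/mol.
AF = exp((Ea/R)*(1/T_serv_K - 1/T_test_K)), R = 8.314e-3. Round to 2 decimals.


T_test = 340.15 K, T_serv = 299.15 K
Ea/R = 75 / 0.008314 = 9020.93
AF = exp(9020.93 * (1/299.15 - 1/340.15))
= 37.89

37.89


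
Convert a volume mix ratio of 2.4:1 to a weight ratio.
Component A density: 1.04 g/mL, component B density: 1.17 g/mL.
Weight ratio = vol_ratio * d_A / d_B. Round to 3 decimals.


= 2.4 * 1.04 / 1.17 = 2.133

2.133


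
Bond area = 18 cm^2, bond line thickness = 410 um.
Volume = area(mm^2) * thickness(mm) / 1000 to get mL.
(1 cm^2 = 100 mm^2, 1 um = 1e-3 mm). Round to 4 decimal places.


area_mm2 = 18 * 100 = 1800
blt_mm = 410 * 1e-3 = 0.41
vol_mm3 = 1800 * 0.41 = 738.0
vol_mL = 738.0 / 1000 = 0.7380 mL

0.7380


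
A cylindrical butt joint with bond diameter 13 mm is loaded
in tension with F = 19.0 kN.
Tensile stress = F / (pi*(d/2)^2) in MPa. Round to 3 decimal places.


Area = pi * (13/2)^2 = 132.7323 mm^2
Stress = 19.0*1000 / 132.7323
= 143.145 MPa

143.145


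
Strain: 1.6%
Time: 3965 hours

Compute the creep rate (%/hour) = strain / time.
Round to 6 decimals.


Creep rate = 1.6 / 3965
= 0.000404 %/h

0.000404


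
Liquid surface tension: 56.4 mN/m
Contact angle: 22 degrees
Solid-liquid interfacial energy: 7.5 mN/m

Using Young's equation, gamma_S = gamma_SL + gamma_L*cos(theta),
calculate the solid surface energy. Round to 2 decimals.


gamma_S = 7.5 + 56.4 * cos(22)
= 59.79 mN/m

59.79


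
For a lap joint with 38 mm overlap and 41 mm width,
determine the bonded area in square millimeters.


Area = 38 * 41 = 1558 mm^2

1558


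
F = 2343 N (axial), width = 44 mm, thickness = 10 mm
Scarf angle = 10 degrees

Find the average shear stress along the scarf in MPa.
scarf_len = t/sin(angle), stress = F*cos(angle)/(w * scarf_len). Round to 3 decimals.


scarf_len = 10/sin(10 deg) = 57.5877
cos(10 deg) = 0.984808
stress = 2343*0.984808/(44*57.5877) = 0.911 MPa

0.911


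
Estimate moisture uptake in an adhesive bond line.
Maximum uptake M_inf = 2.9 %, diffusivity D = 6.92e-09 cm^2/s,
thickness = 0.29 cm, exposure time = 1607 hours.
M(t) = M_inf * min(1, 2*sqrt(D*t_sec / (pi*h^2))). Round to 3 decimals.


Convert time: 1607 h = 5785200 s
ratio = min(1, 2*sqrt(6.92e-09*5785200/(pi*0.29^2)))
= 0.778519
M(t) = 2.9 * 0.778519 = 2.258%

2.258


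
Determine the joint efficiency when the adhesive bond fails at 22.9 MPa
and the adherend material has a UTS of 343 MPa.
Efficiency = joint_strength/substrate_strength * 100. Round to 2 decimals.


Joint efficiency = 22.9 / 343 * 100
= 6.68%

6.68


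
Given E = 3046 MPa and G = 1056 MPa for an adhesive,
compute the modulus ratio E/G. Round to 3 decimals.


E/G ratio = 3046 / 1056 = 2.884

2.884


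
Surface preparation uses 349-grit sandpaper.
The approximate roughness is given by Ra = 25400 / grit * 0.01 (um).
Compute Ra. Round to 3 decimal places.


Ra = 25400 / 349 * 0.01
= 254 / 349
= 0.728 um

0.728


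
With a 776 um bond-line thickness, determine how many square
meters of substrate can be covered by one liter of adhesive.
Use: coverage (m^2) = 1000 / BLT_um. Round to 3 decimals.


Coverage = 1000 / 776 = 1.289 m^2

1.289


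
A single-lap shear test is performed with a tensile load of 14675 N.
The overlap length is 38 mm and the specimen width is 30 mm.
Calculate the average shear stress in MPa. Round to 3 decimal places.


Shear stress = F / (overlap * width)
= 14675 / (38 * 30)
= 14675 / 1140
= 12.873 MPa

12.873


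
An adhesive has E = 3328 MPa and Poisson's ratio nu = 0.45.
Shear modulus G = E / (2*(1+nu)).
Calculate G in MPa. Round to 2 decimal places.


G = 3328 / (2*(1+0.45))
= 3328 / 2.90
= 1147.59 MPa

1147.59


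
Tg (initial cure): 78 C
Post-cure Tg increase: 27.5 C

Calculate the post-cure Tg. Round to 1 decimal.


Post-cure Tg = 78 + 27.5 = 105.5 C

105.5


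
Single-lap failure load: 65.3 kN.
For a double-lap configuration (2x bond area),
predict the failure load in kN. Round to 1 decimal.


Failure load = 65.3 * 2 = 130.6 kN

130.6


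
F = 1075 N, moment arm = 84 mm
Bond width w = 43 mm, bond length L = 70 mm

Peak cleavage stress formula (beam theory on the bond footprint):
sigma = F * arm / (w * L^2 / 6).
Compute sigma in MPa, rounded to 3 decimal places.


sigma = (1075 * 84) / (43 * 4900 / 6)
= 90300 * 6 / 210700
= 541800 / 210700
= 2.571 MPa

2.571


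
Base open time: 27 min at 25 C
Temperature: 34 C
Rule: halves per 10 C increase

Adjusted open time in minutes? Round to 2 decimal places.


Acceleration = 2^((34-25)/10) = 1.8661
Open time = 27 / 1.8661 = 14.47 min

14.47


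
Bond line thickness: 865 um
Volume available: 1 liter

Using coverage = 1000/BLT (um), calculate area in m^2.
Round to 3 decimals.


1 L = 1e6 mm^3, thickness = 865 um = 0.865 mm
Area = 1e6 / 0.865 mm^2 = (1e6 / 0.865) / 1e6 m^2 = 1000 / 865 m^2
= 1.156 m^2

1.156


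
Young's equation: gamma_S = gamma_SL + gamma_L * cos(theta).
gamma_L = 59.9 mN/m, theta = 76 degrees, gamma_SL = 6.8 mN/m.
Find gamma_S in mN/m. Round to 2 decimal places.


cos(76 deg) = 0.241922
gamma_S = 6.8 + 59.9 * 0.241922
= 21.29 mN/m

21.29


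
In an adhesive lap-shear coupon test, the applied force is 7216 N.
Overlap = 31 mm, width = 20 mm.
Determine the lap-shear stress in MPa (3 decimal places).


stress = F / (overlap * width)
= 7216 / (31 * 20)
= 11.639 MPa

11.639


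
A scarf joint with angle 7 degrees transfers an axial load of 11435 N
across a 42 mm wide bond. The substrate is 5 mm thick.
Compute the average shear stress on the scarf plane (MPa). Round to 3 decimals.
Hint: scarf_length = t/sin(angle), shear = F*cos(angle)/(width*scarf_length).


scarf_length = 5 / sin(7 deg) = 41.0275 mm
cos(7 deg) = 0.992546
shear stress = 11435 * 0.992546 / (42 * 41.0275)
= 6.587 MPa

6.587


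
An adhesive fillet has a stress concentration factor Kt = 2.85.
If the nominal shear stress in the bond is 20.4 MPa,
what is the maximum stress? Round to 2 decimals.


Max stress = 20.4 * 2.85 = 58.14 MPa

58.14


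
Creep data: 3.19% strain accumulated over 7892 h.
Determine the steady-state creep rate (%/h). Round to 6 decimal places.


Rate = 3.19 / 7892 = 0.000404 %/h

0.000404


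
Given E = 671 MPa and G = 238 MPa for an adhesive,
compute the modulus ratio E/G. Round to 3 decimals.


E/G ratio = 671 / 238 = 2.819

2.819


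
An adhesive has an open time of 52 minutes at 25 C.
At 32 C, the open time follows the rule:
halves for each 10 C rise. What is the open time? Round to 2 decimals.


Factor = 2^((32-25)/10) = 1.6245
Open time = 52 / 1.6245 = 32.01 min

32.01


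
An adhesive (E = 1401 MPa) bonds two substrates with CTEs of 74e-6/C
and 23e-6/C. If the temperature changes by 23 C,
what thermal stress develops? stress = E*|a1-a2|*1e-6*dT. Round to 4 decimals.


Stress = 1401 * |74 - 23| * 1e-6 * 23
= 1.6434 MPa

1.6434


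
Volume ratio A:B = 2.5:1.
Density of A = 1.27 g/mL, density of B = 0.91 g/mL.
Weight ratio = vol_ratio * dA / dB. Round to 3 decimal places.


Wt ratio = 2.5 * 1.27 / 0.91
= 3.489

3.489


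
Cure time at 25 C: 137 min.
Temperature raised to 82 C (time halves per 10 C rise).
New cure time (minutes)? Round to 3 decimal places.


Acceleration factor = 2^(57/10) = 51.9842
New time = 137 / 51.9842 = 2.635 min

2.635


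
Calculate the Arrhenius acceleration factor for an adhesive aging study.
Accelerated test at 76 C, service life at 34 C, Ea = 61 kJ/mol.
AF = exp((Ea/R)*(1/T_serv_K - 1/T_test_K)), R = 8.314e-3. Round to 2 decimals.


T_test = 349.15 K, T_serv = 307.15 K
Ea/R = 61 / 0.008314 = 7337.02
AF = exp(7337.02 * (1/307.15 - 1/349.15))
= 17.70

17.70


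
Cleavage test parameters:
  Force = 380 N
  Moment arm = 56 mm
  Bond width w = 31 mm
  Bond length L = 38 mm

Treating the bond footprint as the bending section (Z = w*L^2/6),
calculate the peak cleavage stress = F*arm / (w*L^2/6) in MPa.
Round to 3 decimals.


M = 380 * 56 = 21280 N*mm
Z = 31 * 38^2 / 6 = 44764 / 6 mm^3
sigma = M / Z = 6 * 21280 / 44764 = 127680 / 44764
= 2.852 MPa

2.852


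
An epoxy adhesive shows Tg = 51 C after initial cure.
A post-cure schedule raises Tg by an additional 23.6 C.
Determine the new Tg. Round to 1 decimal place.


New Tg = 51 + 23.6
= 74.6 C

74.6


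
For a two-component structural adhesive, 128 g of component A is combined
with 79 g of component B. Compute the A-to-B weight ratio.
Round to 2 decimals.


Weight ratio A:B = 128 / 79
= 1.62

1.62


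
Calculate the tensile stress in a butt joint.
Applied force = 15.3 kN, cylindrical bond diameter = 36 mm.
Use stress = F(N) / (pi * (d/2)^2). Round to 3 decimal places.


A = pi * 18.0^2 = 1017.8760 mm^2
sigma = 15300.0 / 1017.8760 = 15.031 MPa

15.031


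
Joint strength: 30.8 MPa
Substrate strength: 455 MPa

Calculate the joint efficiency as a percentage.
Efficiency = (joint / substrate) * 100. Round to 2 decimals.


Efficiency = (30.8 / 455) * 100 = 6.77%

6.77


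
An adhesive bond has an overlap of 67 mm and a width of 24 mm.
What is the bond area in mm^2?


Bond area = overlap * width
= 67 * 24
= 1608 mm^2

1608


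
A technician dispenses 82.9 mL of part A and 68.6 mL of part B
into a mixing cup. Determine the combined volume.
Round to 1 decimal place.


Combined volume = 82.9 + 68.6
= 151.5 mL

151.5


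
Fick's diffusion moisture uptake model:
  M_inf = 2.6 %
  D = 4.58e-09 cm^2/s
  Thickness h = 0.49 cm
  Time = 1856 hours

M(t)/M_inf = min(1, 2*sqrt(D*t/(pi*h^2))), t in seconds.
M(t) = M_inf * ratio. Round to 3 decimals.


t_sec = 1856 * 3600 = 6681600
ratio = 2*sqrt(4.58e-09*6681600/(pi*0.49^2))
= min(1, 0.402839)
= 0.402839
M(t) = 2.6 * 0.402839 = 1.047 %

1.047


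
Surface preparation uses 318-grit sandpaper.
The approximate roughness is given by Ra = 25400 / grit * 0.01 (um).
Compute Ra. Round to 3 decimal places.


Ra = 25400 / 318 * 0.01
= 254 / 318
= 0.799 um

0.799


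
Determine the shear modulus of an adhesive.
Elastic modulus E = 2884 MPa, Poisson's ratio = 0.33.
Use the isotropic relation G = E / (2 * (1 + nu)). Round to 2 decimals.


G = 2884 / (2*(1+0.33)) = 2884 / 2.66
= 1084.21 MPa

1084.21


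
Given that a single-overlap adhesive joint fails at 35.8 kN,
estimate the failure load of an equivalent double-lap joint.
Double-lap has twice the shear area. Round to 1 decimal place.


Double-lap factor = 2
Expected load = 35.8 * 2 = 71.6 kN

71.6


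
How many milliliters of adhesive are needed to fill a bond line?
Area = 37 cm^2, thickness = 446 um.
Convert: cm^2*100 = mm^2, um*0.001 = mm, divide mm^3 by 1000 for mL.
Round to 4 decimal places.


= (37 * 100) * (446 * 0.001) / 1000
= 1.6502 mL

1.6502


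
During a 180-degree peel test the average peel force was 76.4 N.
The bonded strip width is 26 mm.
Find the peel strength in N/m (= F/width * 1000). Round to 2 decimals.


Peel strength = F/width * 1000
= 76.4 / 26 * 1000
= 2938.46 N/m

2938.46


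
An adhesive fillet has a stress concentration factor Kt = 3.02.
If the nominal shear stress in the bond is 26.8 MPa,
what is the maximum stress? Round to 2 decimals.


Max stress = 26.8 * 3.02 = 80.94 MPa

80.94


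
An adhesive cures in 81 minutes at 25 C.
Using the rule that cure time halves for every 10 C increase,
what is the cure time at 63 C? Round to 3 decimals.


Factor = 2^((63 - 25) / 10) = 13.9288
Cure time = 81 / 13.9288
= 5.815 minutes

5.815


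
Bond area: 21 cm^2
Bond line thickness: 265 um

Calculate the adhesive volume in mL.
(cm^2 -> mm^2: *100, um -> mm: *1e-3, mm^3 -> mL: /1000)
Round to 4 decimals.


V = 21*100 * 265*1e-3 / 1000
= 0.5565 mL

0.5565


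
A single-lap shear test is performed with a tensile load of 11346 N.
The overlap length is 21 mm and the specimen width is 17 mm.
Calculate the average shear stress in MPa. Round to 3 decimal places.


Shear stress = F / (overlap * width)
= 11346 / (21 * 17)
= 11346 / 357
= 31.782 MPa

31.782


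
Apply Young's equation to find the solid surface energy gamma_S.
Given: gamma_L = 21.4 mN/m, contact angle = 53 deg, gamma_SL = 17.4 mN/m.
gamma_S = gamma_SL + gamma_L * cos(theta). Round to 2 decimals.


theta_rad = 53 * pi/180 = 0.925025
gamma_S = 17.4 + 21.4 * cos(0.925025)
= 30.28 mN/m

30.28


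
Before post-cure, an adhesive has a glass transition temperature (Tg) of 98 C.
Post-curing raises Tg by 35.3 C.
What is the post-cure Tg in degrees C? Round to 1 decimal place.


Tg_post = Tg_base + delta_Tg
= 98 + 35.3
= 133.3 C

133.3


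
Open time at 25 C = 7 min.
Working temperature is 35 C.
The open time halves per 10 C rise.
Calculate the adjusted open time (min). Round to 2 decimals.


factor = 2^((35 - 25) / 10) = 2.0000
ot = 7 / 2.0000 = 3.50 min

3.50


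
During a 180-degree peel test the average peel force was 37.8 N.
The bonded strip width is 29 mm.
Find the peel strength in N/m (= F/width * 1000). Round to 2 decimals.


Peel strength = F/width * 1000
= 37.8 / 29 * 1000
= 1303.45 N/m

1303.45


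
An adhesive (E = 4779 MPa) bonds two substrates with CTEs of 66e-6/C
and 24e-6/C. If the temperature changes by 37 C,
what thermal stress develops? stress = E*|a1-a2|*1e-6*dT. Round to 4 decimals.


Stress = 4779 * |66 - 24| * 1e-6 * 37
= 7.4266 MPa

7.4266


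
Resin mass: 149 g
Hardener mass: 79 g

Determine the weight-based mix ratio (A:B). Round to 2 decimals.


Ratio = 149 / 79 = 1.89

1.89


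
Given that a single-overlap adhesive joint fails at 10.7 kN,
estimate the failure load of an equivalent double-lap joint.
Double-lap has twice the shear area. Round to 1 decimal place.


Double-lap factor = 2
Expected load = 10.7 * 2 = 21.4 kN

21.4


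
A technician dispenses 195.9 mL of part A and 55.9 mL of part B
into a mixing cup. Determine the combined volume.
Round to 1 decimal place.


Combined volume = 195.9 + 55.9
= 251.8 mL

251.8


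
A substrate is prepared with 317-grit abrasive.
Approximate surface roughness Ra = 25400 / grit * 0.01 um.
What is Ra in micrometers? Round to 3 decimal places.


Ra = 25400 / 317 * 0.01 = 0.801 um

0.801


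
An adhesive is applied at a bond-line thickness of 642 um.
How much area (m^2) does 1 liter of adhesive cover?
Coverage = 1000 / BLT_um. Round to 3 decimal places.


Coverage = 1000 / 642 = 1.558 m^2

1.558


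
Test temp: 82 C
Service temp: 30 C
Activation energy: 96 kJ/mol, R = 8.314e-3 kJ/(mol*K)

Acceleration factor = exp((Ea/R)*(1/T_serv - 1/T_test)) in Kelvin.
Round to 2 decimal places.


AF = exp((96/0.008314)*(1/303.15 - 1/355.15))
= 264.26

264.26


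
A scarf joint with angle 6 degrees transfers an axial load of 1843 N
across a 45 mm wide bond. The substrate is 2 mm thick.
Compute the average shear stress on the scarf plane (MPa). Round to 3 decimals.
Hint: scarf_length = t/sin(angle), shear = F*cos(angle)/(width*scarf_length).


scarf_length = 2 / sin(6 deg) = 19.1335 mm
cos(6 deg) = 0.994522
shear stress = 1843 * 0.994522 / (45 * 19.1335)
= 2.129 MPa

2.129


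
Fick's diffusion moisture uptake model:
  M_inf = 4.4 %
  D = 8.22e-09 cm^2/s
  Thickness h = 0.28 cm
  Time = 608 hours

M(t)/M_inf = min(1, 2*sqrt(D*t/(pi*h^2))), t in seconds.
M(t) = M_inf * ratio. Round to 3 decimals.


t_sec = 608 * 3600 = 2188800
ratio = 2*sqrt(8.22e-09*2188800/(pi*0.28^2))
= min(1, 0.540550)
= 0.540550
M(t) = 4.4 * 0.540550 = 2.378 %

2.378


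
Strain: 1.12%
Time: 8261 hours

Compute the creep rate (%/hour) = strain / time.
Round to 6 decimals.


Creep rate = 1.12 / 8261
= 0.000136 %/h

0.000136


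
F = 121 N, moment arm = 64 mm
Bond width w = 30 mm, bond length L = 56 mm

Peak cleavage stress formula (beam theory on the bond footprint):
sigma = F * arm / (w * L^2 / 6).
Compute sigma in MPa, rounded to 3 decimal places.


sigma = (121 * 64) / (30 * 3136 / 6)
= 7744 * 6 / 94080
= 46464 / 94080
= 0.494 MPa

0.494


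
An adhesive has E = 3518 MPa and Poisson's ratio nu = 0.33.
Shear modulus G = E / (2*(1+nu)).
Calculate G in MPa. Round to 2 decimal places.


G = 3518 / (2*(1+0.33))
= 3518 / 2.66
= 1322.56 MPa

1322.56


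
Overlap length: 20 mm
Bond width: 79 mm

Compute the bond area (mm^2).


Bond area = 20 * 79 = 1580 mm^2

1580


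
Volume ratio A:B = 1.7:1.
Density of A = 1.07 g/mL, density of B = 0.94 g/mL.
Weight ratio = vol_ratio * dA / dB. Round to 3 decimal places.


Wt ratio = 1.7 * 1.07 / 0.94
= 1.935

1.935


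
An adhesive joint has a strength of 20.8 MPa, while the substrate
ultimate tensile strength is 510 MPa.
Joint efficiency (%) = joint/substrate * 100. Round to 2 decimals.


Efficiency = 20.8 / 510 * 100
= 4.08%

4.08


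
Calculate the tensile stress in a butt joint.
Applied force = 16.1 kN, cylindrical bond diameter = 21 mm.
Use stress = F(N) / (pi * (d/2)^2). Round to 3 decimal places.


A = pi * 10.5^2 = 346.3606 mm^2
sigma = 16100.0 / 346.3606 = 46.483 MPa

46.483


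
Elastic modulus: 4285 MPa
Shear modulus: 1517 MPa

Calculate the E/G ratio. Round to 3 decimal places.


E / G = 4285 / 1517 = 2.825

2.825


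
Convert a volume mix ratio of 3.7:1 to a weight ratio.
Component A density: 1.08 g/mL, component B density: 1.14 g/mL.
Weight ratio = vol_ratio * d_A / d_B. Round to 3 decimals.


= 3.7 * 1.08 / 1.14 = 3.505

3.505


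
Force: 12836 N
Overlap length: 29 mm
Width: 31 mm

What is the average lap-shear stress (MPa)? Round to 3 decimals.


Average shear stress = F / (overlap * width)
= 12836 / (29 * 31)
= 14.278 MPa

14.278


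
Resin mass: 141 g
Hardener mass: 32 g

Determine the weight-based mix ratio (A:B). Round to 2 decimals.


Ratio = 141 / 32 = 4.41

4.41


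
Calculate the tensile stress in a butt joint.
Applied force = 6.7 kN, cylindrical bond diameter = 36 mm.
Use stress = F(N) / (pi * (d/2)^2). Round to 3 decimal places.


A = pi * 18.0^2 = 1017.8760 mm^2
sigma = 6700.0 / 1017.8760 = 6.582 MPa

6.582


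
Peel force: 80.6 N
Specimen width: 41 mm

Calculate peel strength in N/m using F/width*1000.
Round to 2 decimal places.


Peel strength = 80.6 / 41 * 1000 = 1965.85 N/m

1965.85


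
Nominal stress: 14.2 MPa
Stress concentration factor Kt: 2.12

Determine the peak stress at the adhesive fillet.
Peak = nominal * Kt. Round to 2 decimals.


Peak stress = 14.2 * 2.12
= 30.10 MPa

30.10


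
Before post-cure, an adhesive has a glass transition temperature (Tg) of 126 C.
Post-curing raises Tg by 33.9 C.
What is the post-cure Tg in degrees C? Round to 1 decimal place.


Tg_post = Tg_base + delta_Tg
= 126 + 33.9
= 159.9 C

159.9


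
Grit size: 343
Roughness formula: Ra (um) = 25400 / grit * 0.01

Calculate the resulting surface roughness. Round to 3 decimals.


Ra = 25400 / 343 * 0.01
= 0.741 um

0.741


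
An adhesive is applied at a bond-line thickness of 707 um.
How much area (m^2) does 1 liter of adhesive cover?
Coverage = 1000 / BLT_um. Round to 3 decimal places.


Coverage = 1000 / 707 = 1.414 m^2

1.414


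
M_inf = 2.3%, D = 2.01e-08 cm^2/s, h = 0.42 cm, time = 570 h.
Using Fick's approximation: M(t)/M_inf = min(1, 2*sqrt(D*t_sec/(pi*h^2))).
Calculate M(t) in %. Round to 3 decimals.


t = 2052000 s
ratio = min(1, 2*sqrt(2.01e-08*2052000/(pi*0.1764)))
= 0.545623
M(t) = 2.3 * 0.545623 = 1.255%

1.255


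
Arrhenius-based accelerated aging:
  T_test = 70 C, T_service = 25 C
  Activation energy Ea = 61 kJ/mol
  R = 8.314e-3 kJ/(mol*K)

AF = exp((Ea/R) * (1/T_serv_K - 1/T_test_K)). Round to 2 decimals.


T_test_K = 343.15, T_serv_K = 298.15
AF = exp((61/8.314e-3) * (1/298.15 - 1/343.15))
= 25.21

25.21


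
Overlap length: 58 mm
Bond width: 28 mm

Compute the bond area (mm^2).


Bond area = 58 * 28 = 1624 mm^2

1624


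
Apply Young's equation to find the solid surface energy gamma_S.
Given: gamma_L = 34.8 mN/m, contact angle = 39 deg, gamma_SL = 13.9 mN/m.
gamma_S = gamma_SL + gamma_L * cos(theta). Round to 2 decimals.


theta_rad = 39 * pi/180 = 0.680678
gamma_S = 13.9 + 34.8 * cos(0.680678)
= 40.94 mN/m

40.94
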